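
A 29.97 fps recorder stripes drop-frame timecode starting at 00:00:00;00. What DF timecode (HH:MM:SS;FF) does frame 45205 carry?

00:25:08;11

Ten DF minutes hold 17982 frames, so frame 45205 lies in block 2 (frames 35964–53945) with 9241 frames into that block.
The block's first minute is 1800 frames and the rest 1798 each; 9241 frames reaches minute 5, so 2 × 18 + 5 × 2 = 46 labels have been skipped so far.
Adding those back, label number 45205 + 46 = 45251 at 30 labels/s is 1508 s + 11 f = 0 h 25 min 8 s frame 11, i.e. 00:25:08;11.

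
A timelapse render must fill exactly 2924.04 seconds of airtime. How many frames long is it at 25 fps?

Frames = 2924.04 × 25 = 73101.

73101 frames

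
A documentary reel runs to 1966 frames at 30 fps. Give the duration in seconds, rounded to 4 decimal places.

65.5333 seconds

Running time = 1966 × 1/30 = 983/15 s ≈ 65.5333 s.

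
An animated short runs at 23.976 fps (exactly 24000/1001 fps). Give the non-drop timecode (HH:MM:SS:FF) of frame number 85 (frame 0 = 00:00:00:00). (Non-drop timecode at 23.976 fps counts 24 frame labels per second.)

85 ÷ 24 = 3 full seconds, remainder 13 frames.
3 s = 0 h 0 min 3 s.
Timecode: 00:00:03:13.

00:00:03:13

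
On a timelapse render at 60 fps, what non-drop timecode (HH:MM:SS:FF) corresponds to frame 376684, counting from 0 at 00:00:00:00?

376684 ÷ 60 = 6278 full seconds, remainder 4 frames.
6278 s = 1 h 44 min 38 s.
Timecode: 01:44:38:04.

01:44:38:04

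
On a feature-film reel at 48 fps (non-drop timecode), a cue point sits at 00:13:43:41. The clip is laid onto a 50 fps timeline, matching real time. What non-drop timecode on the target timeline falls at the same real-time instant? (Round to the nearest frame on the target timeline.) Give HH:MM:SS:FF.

00:13:43:43

Source frame index: (0×3600 + 13×60 + 43) × 48 + 41 = 39545.
Real time: 39545 / (48) = 39545/48 s.
Target frame: (39545/48) × (50) = 988625/24 ≈ 41192.708 → 41193.
At 50 labels/s: frame 41193 → 00:13:43:43.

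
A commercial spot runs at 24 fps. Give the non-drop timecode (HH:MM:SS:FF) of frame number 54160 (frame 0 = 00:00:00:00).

54160 ÷ 24 = 2256 full seconds, remainder 16 frames.
2256 s = 0 h 37 min 36 s.
Timecode: 00:37:36:16.

00:37:36:16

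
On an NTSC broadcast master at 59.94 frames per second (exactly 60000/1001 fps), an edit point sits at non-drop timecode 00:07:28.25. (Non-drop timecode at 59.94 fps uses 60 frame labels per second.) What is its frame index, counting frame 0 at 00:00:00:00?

Total seconds to the label: (0 × 3600 + 7 × 60 + 28) = 448.
Frame index = 448 × 60 + 25 = 26905.

frame 26905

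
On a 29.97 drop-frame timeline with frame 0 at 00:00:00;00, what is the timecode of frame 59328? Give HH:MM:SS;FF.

Ten DF minutes hold 17982 frames, so frame 59328 lies in block 3 (frames 53946–71927) with 5382 frames into that block.
The block's first minute is 1800 frames and the rest 1798 each; 5382 frames reaches minute 2, so 3 × 18 + 2 × 2 = 58 labels have been skipped so far.
Adding those back, label number 59328 + 58 = 59386 at 30 labels/s is 1979 s + 16 f = 0 h 32 min 59 s frame 16, i.e. 00:32:59;16.

00:32:59;16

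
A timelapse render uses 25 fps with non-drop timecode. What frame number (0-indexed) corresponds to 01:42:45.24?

frame 154149

Total seconds to the label: (1 × 3600 + 42 × 60 + 45) = 6165.
Frame index = 6165 × 25 + 24 = 154149.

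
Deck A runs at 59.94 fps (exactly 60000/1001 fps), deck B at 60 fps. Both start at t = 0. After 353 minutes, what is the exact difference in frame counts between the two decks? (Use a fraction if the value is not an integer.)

353 min = 21180 s.
A emits 60000/1001 × 21180 = 1270800000/1001 frames; B emits 60 × 21180 = 1270800.
Difference = 1270800/1001 frames (≈ 1269.5305); B is ahead of A.

1270800/1001 frames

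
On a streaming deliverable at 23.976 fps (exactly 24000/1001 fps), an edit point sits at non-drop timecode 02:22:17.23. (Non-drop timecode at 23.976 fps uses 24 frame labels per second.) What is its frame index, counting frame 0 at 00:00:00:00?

Total seconds to the label: (2 × 3600 + 22 × 60 + 17) = 8537.
Frame index = 8537 × 24 + 23 = 204911.

204911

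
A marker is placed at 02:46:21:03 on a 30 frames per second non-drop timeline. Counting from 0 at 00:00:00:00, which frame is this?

Total seconds to the label: (2 × 3600 + 46 × 60 + 21) = 9981.
Frame index = 9981 × 30 + 3 = 299433.

frame 299433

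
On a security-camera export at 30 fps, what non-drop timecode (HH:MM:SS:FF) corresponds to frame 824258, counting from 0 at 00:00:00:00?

824258 ÷ 30 = 27475 full seconds, remainder 8 frames.
27475 s = 7 h 37 min 55 s.
Timecode: 07:37:55:08.

07:37:55:08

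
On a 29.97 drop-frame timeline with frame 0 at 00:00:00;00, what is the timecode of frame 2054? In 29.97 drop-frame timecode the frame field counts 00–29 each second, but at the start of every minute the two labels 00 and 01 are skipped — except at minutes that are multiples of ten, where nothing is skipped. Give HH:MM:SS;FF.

Each 10-minute DF block holds 10 × 60 × 30 − 9 × 2 = 17982 frames. 2054 ÷ 17982 → 0 full blocks, remainder 2054.
Within the partial block the first minute is 1800 frames and each further minute 1798, so 1 further minute boundary passed. Total skipped labels = 18 × 0 + 2 × 1 = 2.
Non-drop label index = 2054 + 2 = 2056; at 30 labels/s that is 00:01:08:16, i.e. DF 00:01:08;16.

00:01:08;16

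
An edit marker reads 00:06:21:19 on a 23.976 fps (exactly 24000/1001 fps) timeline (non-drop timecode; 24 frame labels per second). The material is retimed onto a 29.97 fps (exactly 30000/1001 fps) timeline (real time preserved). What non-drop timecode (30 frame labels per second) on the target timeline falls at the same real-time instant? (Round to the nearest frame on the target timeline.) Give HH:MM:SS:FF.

00:06:21:24

Source frame index: (0×3600 + 6×60 + 21) × 24 + 19 = 9163.
Real time: 9163 / (24000/1001) = 9172163/24000 s.
Target frame: (9172163/24000) × (30000/1001) = 45815/4 ≈ 11453.750 → 11454.
At 30 labels/s: frame 11454 → 00:06:21:24.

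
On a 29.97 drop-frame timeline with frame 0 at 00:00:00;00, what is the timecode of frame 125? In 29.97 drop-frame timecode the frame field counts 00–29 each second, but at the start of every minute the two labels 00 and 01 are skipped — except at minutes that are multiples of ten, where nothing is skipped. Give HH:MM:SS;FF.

Each 10-minute DF block holds 10 × 60 × 30 − 9 × 2 = 17982 frames. 125 ÷ 17982 → 0 full blocks, remainder 125.
Within the partial block the first minute is 1800 frames and each further minute 1798, so 0 further minute boundaries passed. Total skipped labels = 18 × 0 + 2 × 0 = 0.
Non-drop label index = 125 + 0 = 125; at 30 labels/s that is 00:00:04:05, i.e. DF 00:00:04;05.

00:00:04;05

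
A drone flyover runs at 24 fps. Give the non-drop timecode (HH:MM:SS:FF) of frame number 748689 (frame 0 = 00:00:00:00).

748689 ÷ 24 = 31195 full seconds, remainder 9 frames.
31195 s = 8 h 39 min 55 s.
Timecode: 08:39:55:09.

08:39:55:09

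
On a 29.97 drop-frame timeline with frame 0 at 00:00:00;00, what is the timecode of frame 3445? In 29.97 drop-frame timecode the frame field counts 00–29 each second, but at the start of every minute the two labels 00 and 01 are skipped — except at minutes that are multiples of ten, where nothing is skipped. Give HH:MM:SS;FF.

Each 10-minute DF block holds 10 × 60 × 30 − 9 × 2 = 17982 frames. 3445 ÷ 17982 → 0 full blocks, remainder 3445.
Within the partial block the first minute is 1800 frames and each further minute 1798, so 1 further minute boundary passed. Total skipped labels = 18 × 0 + 2 × 1 = 2.
Non-drop label index = 3445 + 2 = 3447; at 30 labels/s that is 00:01:54:27, i.e. DF 00:01:54;27.

00:01:54;27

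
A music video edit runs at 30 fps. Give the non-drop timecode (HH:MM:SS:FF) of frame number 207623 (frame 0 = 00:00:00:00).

01:55:20:23

207623 ÷ 30 = 6920 full seconds, remainder 23 frames.
6920 s = 1 h 55 min 20 s.
Timecode: 01:55:20:23.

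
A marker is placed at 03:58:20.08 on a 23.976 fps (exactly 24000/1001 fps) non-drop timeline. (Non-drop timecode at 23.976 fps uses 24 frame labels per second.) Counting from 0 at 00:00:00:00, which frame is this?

Total seconds to the label: (3 × 3600 + 58 × 60 + 20) = 14300.
Frame index = 14300 × 24 + 8 = 343208.

frame 343208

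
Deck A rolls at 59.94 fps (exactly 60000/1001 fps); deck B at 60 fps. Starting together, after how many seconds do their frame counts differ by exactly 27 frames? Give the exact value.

450.45 seconds

The gap grows by |60 − 60000/1001| = 60/1001 frames per second.
Time for a 27-frame gap: 27 ÷ (60/1001) = 450.45 s.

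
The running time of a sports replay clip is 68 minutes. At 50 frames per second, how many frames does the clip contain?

68 min = 4080 s.
Frames = 4080 × 50 = 204000.

204000 frames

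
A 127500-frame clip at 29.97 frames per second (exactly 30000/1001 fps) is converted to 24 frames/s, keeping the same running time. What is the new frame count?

Target frames = source frames × (target rate / source rate) = 127500 × (24)/(30000/1001) = 127500 × 1001/1250 = 102102.

102102 frames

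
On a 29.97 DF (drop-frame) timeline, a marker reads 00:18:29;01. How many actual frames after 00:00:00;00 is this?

33237

As if non-drop at 30 labels/s: (0 × 3600 + 18 × 60 + 29) × 30 + 1 = 33271.
Minute boundaries passed: 18; those not divisible by 10: 18 − 1 = 17; dropped labels = 2 × 17 = 34.
Actual frame index = 33271 − 34 = 33237.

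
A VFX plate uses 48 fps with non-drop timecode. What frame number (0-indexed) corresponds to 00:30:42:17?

Total seconds to the label: (0 × 3600 + 30 × 60 + 42) = 1842.
Frame index = 1842 × 48 + 17 = 88433.

88433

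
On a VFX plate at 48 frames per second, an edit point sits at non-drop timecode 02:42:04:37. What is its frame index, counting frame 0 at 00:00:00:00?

Total seconds to the label: (2 × 3600 + 42 × 60 + 4) = 9724.
Frame index = 9724 × 48 + 37 = 466789.

frame 466789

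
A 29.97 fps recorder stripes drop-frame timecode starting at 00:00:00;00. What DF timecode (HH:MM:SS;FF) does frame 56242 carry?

Each 10-minute DF block holds 10 × 60 × 30 − 9 × 2 = 17982 frames. 56242 ÷ 17982 → 3 full blocks, remainder 2296.
Within the partial block the first minute is 1800 frames and each further minute 1798, so 1 further minute boundary passed. Total skipped labels = 18 × 3 + 2 × 1 = 56.
Non-drop label index = 56242 + 56 = 56298; at 30 labels/s that is 00:31:16:18, i.e. DF 00:31:16;18.

00:31:16;18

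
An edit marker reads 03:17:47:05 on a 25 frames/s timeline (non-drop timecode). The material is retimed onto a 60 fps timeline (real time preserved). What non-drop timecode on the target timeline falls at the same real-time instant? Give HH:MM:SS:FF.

03:17:47:12

Source frame index: (3×3600 + 17×60 + 47) × 25 + 5 = 296680.
Real time: 296680 / (25) = 59336/5 s.
Target frame: (59336/5) × (60) = 712032.
At 60 labels/s: frame 712032 → 03:17:47:12.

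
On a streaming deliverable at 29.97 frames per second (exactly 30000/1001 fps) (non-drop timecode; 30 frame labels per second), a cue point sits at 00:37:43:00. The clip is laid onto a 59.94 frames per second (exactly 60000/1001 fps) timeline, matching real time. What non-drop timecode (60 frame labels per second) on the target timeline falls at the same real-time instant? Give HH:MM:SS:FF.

Source frame index: (0×3600 + 37×60 + 43) × 30 + 0 = 67890.
Real time: 67890 / (30000/1001) = 2265263/1000 s.
Target frame: (2265263/1000) × (60000/1001) = 135780.
At 60 labels/s: frame 135780 → 00:37:43:00.

00:37:43:00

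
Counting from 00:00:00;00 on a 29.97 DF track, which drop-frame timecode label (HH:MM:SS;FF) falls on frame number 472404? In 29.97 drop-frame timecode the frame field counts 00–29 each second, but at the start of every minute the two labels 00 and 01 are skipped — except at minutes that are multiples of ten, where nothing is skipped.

04:22:42;16

Ten DF minutes hold 17982 frames, so frame 472404 lies in block 26 (frames 467532–485513) with 4872 frames into that block.
The block's first minute is 1800 frames and the rest 1798 each; 4872 frames reaches minute 2, so 26 × 18 + 2 × 2 = 472 labels have been skipped so far.
Adding those back, label number 472404 + 472 = 472876 at 30 labels/s is 15762 s + 16 f = 4 h 22 min 42 s frame 16, i.e. 04:22:42;16.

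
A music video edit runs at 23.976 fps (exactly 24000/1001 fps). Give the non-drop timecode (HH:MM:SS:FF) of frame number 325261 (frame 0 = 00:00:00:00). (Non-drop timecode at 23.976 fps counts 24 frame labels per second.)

03:45:52:13

325261 ÷ 24 = 13552 full seconds, remainder 13 frames.
13552 s = 3 h 45 min 52 s.
Timecode: 03:45:52:13.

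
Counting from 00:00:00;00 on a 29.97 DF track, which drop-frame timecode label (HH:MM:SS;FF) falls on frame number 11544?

00:06:25;06

Ten DF minutes hold 17982 frames, so frame 11544 lies in block 0 (frames 0–17981) with 11544 frames into that block.
The block's first minute is 1800 frames and the rest 1798 each; 11544 frames reaches minute 6, so 0 × 18 + 6 × 2 = 12 labels have been skipped so far.
Adding those back, label number 11544 + 12 = 11556 at 30 labels/s is 385 s + 6 f = 0 h 6 min 25 s frame 6, i.e. 00:06:25;06.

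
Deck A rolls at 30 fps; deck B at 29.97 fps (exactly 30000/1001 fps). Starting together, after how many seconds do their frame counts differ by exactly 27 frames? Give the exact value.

The gap grows by |30000/1001 − 30| = 30/1001 frames per second.
Time for a 27-frame gap: 27 ÷ (30/1001) = 900.9 s.

900.9 seconds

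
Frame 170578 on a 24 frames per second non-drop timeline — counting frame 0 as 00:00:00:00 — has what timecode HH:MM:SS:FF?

01:58:27:10

170578 ÷ 24 = 7107 full seconds, remainder 10 frames.
7107 s = 1 h 58 min 27 s.
Timecode: 01:58:27:10.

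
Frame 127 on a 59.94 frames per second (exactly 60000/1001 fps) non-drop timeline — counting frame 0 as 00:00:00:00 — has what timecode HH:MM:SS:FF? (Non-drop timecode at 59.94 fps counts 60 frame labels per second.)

127 ÷ 60 = 2 full seconds, remainder 7 frames.
2 s = 0 h 0 min 2 s.
Timecode: 00:00:02:07.

00:00:02:07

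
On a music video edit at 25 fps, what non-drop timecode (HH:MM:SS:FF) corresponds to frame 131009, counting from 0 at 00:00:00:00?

01:27:20:09

131009 ÷ 25 = 5240 full seconds, remainder 9 frames.
5240 s = 1 h 27 min 20 s.
Timecode: 01:27:20:09.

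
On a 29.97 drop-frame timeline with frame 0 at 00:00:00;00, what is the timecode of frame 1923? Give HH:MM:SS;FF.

Ten DF minutes hold 17982 frames, so frame 1923 lies in block 0 (frames 0–17981) with 1923 frames into that block.
The block's first minute is 1800 frames and the rest 1798 each; 1923 frames reaches minute 1, so 0 × 18 + 1 × 2 = 2 labels have been skipped so far.
Adding those back, label number 1923 + 2 = 1925 at 30 labels/s is 64 s + 5 f = 0 h 1 min 4 s frame 5, i.e. 00:01:04;05.

00:01:04;05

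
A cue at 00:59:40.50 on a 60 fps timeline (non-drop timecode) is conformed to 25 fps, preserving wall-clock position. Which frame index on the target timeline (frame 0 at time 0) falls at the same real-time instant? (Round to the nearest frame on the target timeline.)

Source frame index: (0×3600 + 59×60 + 40) × 60 + 50 = 214850.
Real time: 214850 / (60) = 21485/6 s.
Target frame: (21485/6) × (25) = 537125/6 ≈ 89520.833 → 89521.

frame 89521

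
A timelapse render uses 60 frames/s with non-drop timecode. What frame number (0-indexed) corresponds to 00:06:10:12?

Total seconds to the label: (0 × 3600 + 6 × 60 + 10) = 370.
Frame index = 370 × 60 + 12 = 22212.

frame 22212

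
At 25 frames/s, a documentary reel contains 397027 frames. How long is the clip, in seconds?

Running time = 397027 / (25) = 15881.08 s.

15881.08 seconds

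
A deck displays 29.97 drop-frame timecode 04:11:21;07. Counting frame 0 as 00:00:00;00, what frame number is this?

As if non-drop at 30 labels/s: (4 × 3600 + 11 × 60 + 21) × 30 + 7 = 452437.
Minute boundaries passed: 251; those not divisible by 10: 251 − 25 = 226; dropped labels = 2 × 226 = 452.
Actual frame index = 452437 − 452 = 451985.

451985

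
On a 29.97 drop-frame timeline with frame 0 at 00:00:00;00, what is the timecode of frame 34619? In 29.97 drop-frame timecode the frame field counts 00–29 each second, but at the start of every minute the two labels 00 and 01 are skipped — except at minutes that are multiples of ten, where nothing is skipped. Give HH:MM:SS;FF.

00:19:15;05

Each 10-minute DF block holds 10 × 60 × 30 − 9 × 2 = 17982 frames. 34619 ÷ 17982 → 1 full block, remainder 16637.
Within the partial block the first minute is 1800 frames and each further minute 1798, so 9 further minute boundaries passed. Total skipped labels = 18 × 1 + 2 × 9 = 36.
Non-drop label index = 34619 + 36 = 34655; at 30 labels/s that is 00:19:15:05, i.e. DF 00:19:15;05.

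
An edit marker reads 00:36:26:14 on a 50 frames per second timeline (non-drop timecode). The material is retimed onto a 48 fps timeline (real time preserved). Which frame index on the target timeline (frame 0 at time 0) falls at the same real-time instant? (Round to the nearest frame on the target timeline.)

frame 104941

Source frame index: (0×3600 + 36×60 + 26) × 50 + 14 = 109314.
Real time: 109314 / (50) = 54657/25 s.
Target frame: (54657/25) × (48) = 2623536/25 ≈ 104941.440 → 104941.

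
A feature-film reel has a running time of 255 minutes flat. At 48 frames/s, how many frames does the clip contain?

255 min = 15300 s.
Frames = 15300 × 48 = 734400.

734400 frames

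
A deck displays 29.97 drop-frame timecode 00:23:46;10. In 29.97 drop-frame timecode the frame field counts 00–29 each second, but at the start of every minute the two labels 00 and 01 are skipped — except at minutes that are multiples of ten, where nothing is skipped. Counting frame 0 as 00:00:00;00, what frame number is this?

42748

As if non-drop at 30 labels/s: (0 × 3600 + 23 × 60 + 46) × 30 + 10 = 42790.
Minute boundaries passed: 23; those not divisible by 10: 23 − 2 = 21; dropped labels = 2 × 21 = 42.
Actual frame index = 42790 − 42 = 42748.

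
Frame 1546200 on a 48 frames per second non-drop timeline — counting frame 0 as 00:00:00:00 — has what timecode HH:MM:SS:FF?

1546200 ÷ 48 = 32212 full seconds, remainder 24 frames.
32212 s = 8 h 56 min 52 s.
Timecode: 08:56:52:24.

08:56:52:24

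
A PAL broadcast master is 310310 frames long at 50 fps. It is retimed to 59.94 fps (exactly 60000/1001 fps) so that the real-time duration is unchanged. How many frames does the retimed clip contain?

372000 frames

Target frames = source frames × (target rate / source rate) = 310310 × (60000/1001)/(50) = 310310 × 1200/1001 = 372000.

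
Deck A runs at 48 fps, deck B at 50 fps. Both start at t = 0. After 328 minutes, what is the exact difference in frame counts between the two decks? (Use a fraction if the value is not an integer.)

328 min = 19680 s.
A emits 48 × 19680 = 944640 frames; B emits 50 × 19680 = 984000.
Difference = 39360 frames; B is ahead of A.

39360 frames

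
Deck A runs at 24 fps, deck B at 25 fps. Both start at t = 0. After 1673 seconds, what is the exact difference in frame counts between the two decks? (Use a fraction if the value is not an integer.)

1673 frames

A emits 24 × 1673 = 40152 frames; B emits 25 × 1673 = 41825.
Difference = 1673 frames; B is ahead of A.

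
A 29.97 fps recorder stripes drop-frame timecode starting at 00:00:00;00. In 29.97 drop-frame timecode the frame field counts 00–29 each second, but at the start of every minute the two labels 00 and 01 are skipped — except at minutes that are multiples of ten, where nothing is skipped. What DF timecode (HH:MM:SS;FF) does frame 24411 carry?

00:13:34;15

Ten DF minutes hold 17982 frames, so frame 24411 lies in block 1 (frames 17982–35963) with 6429 frames into that block.
The block's first minute is 1800 frames and the rest 1798 each; 6429 frames reaches minute 3, so 1 × 18 + 3 × 2 = 24 labels have been skipped so far.
Adding those back, label number 24411 + 24 = 24435 at 30 labels/s is 814 s + 15 f = 0 h 13 min 34 s frame 15, i.e. 00:13:34;15.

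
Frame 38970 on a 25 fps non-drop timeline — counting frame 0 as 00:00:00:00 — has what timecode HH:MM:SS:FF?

38970 ÷ 25 = 1558 full seconds, remainder 20 frames.
1558 s = 0 h 25 min 58 s.
Timecode: 00:25:58:20.

00:25:58:20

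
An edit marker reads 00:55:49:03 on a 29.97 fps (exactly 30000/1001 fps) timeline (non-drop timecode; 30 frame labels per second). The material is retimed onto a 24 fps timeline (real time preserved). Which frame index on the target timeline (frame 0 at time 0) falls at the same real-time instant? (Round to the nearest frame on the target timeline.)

frame 80459

Source frame index: (0×3600 + 55×60 + 49) × 30 + 3 = 100473.
Real time: 100473 / (30000/1001) = 33524491/10000 s.
Target frame: (33524491/10000) × (24) = 100573473/1250 ≈ 80458.778 → 80459.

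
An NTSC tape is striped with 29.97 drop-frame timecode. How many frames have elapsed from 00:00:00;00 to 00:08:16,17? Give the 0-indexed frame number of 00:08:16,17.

As if non-drop at 30 labels/s: (0 × 3600 + 8 × 60 + 16) × 30 + 17 = 14897.
Minute boundaries passed: 8; those not divisible by 10: 8 − 0 = 8; dropped labels = 2 × 8 = 16.
Actual frame index = 14897 − 16 = 14881.

14881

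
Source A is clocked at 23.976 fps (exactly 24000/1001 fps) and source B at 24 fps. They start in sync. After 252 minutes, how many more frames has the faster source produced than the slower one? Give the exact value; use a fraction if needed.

252 min = 15120 s.
A emits 24000/1001 × 15120 = 51840000/143 frames; B emits 24 × 15120 = 362880.
Difference = 51840/143 frames (≈ 362.5175); B is ahead of A.

51840/143 frames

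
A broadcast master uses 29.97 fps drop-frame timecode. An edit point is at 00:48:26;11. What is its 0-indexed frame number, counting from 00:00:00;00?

87103

As if non-drop at 30 labels/s: (0 × 3600 + 48 × 60 + 26) × 30 + 11 = 87191.
Minute boundaries passed: 48; those not divisible by 10: 48 − 4 = 44; dropped labels = 2 × 44 = 88.
Actual frame index = 87191 − 88 = 87103.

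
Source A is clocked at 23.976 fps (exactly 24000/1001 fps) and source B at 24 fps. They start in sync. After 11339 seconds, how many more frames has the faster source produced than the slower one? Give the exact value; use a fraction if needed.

A emits 24000/1001 × 11339 = 272136000/1001 frames; B emits 24 × 11339 = 272136.
Difference = 272136/1001 frames (≈ 271.8641); B is ahead of A.

272136/1001 frames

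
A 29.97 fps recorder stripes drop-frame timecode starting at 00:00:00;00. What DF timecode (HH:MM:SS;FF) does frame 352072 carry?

03:15:47;14

Ten DF minutes hold 17982 frames, so frame 352072 lies in block 19 (frames 341658–359639) with 10414 frames into that block.
The block's first minute is 1800 frames and the rest 1798 each; 10414 frames reaches minute 5, so 19 × 18 + 5 × 2 = 352 labels have been skipped so far.
Adding those back, label number 352072 + 352 = 352424 at 30 labels/s is 11747 s + 14 f = 3 h 15 min 47 s frame 14, i.e. 03:15:47;14.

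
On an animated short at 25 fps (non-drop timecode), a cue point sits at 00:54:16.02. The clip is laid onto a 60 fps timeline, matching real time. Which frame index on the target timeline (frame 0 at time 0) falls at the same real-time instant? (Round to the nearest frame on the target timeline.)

frame 195365

Source frame index: (0×3600 + 54×60 + 16) × 25 + 2 = 81402.
Real time: 81402 / (25) = 81402/25 s.
Target frame: (81402/25) × (60) = 976824/5 ≈ 195364.800 → 195365.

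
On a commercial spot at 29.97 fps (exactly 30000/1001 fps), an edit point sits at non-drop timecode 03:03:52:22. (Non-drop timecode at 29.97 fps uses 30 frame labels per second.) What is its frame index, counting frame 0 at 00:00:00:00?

Total seconds to the label: (3 × 3600 + 3 × 60 + 52) = 11032.
Frame index = 11032 × 30 + 22 = 330982.

330982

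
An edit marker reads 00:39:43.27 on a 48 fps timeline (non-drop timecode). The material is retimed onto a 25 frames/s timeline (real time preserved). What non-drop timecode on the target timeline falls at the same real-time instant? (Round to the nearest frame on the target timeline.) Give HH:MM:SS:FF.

Source frame index: (0×3600 + 39×60 + 43) × 48 + 27 = 114411.
Real time: 114411 / (48) = 38137/16 s.
Target frame: (38137/16) × (25) = 953425/16 ≈ 59589.062 → 59589.
At 25 labels/s: frame 59589 → 00:39:43:14.

00:39:43:14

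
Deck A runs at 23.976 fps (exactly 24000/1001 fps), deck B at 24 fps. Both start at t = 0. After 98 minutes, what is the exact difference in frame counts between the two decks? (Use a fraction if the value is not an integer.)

98 min = 5880 s.
A emits 24000/1001 × 5880 = 20160000/143 frames; B emits 24 × 5880 = 141120.
Difference = 20160/143 frames (≈ 140.9790); B is ahead of A.

20160/143 frames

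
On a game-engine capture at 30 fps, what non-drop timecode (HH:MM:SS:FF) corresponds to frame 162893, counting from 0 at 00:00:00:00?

01:30:29:23

162893 ÷ 30 = 5429 full seconds, remainder 23 frames.
5429 s = 1 h 30 min 29 s.
Timecode: 01:30:29:23.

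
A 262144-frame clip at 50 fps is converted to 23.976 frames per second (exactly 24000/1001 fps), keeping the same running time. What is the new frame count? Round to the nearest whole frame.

Frames at target rate = 262144 × (24000/1001) / (50) = 125829120/1001 ≈ 125703.417.
Nearest whole frame: 125703.

125703 frames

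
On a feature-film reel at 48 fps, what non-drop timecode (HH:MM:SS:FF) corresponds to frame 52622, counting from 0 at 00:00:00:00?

00:18:16:14

52622 ÷ 48 = 1096 full seconds, remainder 14 frames.
1096 s = 0 h 18 min 16 s.
Timecode: 00:18:16:14.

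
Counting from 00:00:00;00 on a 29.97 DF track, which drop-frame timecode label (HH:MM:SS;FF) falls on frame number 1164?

Ten DF minutes hold 17982 frames, so frame 1164 lies in block 0 (frames 0–17981) with 1164 frames into that block.
The block's first minute is 1800 frames and the rest 1798 each; 1164 frames reaches minute 0, so 0 × 18 + 0 × 2 = 0 labels have been skipped so far.
Adding those back, label number 1164 + 0 = 1164 at 30 labels/s is 38 s + 24 f = 0 h 0 min 38 s frame 24, i.e. 00:00:38;24.

00:00:38;24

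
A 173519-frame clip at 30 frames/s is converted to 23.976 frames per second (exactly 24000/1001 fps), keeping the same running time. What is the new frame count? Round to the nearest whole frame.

Frames at target rate = 173519 × (24000/1001) / (30) = 138815200/1001 ≈ 138676.523.
Nearest whole frame: 138677.

138677 frames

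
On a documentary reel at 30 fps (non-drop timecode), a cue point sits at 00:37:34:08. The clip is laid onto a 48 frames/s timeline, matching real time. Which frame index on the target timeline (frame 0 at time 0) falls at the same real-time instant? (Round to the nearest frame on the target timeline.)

Source frame index: (0×3600 + 37×60 + 34) × 30 + 8 = 67628.
Real time: 67628 / (30) = 33814/15 s.
Target frame: (33814/15) × (48) = 541024/5 ≈ 108204.800 → 108205.

frame 108205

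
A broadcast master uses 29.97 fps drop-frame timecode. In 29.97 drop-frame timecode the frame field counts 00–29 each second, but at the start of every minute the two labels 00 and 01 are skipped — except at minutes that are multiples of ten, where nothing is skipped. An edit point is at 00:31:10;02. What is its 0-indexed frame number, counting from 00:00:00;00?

As if non-drop at 30 labels/s: (0 × 3600 + 31 × 60 + 10) × 30 + 2 = 56102.
Minute boundaries passed: 31; those not divisible by 10: 31 − 3 = 28; dropped labels = 2 × 28 = 56.
Actual frame index = 56102 − 56 = 56046.

56046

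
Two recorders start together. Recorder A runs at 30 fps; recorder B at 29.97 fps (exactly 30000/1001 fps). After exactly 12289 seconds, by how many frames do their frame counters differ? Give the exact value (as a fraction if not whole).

368670/1001 frames

A emits 30 × 12289 = 368670 frames; B emits 30000/1001 × 12289 = 368670000/1001.
Difference = 368670/1001 frames (≈ 368.3017); B is behind A.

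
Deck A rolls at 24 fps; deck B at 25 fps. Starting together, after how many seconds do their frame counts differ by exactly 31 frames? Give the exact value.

The gap grows by |25 − 24| = 1 frame per second.
Time for a 31-frame gap: 31 ÷ (1) = 31 s.

31 seconds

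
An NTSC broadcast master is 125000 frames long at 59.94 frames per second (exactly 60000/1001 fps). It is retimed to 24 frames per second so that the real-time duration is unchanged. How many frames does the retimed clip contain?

Target frames = source frames × (target rate / source rate) = 125000 × (24)/(60000/1001) = 125000 × 1001/2500 = 50050.

50050 frames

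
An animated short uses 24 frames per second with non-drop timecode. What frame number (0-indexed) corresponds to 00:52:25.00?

Total seconds to the label: (0 × 3600 + 52 × 60 + 25) = 3145.
Frame index = 3145 × 24 + 0 = 75480.

75480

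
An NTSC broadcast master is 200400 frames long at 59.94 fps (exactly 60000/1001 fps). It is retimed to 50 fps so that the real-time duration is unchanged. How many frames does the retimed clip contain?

Target frames = source frames × (target rate / source rate) = 200400 × (50)/(60000/1001) = 200400 × 1001/1200 = 167167.

167167 frames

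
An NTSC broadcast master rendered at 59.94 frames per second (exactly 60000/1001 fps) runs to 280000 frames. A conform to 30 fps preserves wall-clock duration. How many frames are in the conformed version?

140140 frames

Target frames = source frames × (target rate / source rate) = 280000 × (30)/(60000/1001) = 280000 × 1001/2000 = 140140.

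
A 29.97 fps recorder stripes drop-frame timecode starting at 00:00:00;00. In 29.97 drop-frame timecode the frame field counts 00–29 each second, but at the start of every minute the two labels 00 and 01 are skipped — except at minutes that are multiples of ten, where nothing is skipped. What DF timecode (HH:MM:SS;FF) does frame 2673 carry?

00:01:29;05

Ten DF minutes hold 17982 frames, so frame 2673 lies in block 0 (frames 0–17981) with 2673 frames into that block.
The block's first minute is 1800 frames and the rest 1798 each; 2673 frames reaches minute 1, so 0 × 18 + 1 × 2 = 2 labels have been skipped so far.
Adding those back, label number 2673 + 2 = 2675 at 30 labels/s is 89 s + 5 f = 0 h 1 min 29 s frame 5, i.e. 00:01:29;05.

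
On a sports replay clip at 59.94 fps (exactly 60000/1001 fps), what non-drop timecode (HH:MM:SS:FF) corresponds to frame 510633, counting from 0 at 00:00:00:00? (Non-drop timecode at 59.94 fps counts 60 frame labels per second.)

02:21:50:33

510633 ÷ 60 = 8510 full seconds, remainder 33 frames.
8510 s = 2 h 21 min 50 s.
Timecode: 02:21:50:33.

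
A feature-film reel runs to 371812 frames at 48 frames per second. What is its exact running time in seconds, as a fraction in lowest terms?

Running time = 371812 ÷ (48) = 371812 × 1/48 = 92953/12 s.

92953/12 seconds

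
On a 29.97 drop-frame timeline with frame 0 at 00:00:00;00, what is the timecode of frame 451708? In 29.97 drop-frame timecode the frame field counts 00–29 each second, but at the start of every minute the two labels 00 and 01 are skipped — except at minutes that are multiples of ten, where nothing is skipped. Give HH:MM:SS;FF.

04:11:12;00

Ten DF minutes hold 17982 frames, so frame 451708 lies in block 25 (frames 449550–467531) with 2158 frames into that block.
The block's first minute is 1800 frames and the rest 1798 each; 2158 frames reaches minute 1, so 25 × 18 + 1 × 2 = 452 labels have been skipped so far.
Adding those back, label number 451708 + 452 = 452160 at 30 labels/s is 15072 s + 0 f = 4 h 11 min 12 s frame 0, i.e. 04:11:12;00.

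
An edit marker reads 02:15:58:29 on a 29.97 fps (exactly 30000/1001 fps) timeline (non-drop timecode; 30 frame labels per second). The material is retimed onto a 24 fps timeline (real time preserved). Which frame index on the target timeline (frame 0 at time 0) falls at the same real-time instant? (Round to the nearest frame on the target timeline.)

frame 196011

Source frame index: (2×3600 + 15×60 + 58) × 30 + 29 = 244769.
Real time: 244769 / (30000/1001) = 245013769/30000 s.
Target frame: (245013769/30000) × (24) = 245013769/1250 ≈ 196011.015 → 196011.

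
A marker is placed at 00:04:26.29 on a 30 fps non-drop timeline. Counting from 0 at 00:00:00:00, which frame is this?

frame 8009

Total seconds to the label: (0 × 3600 + 4 × 60 + 26) = 266.
Frame index = 266 × 30 + 29 = 8009.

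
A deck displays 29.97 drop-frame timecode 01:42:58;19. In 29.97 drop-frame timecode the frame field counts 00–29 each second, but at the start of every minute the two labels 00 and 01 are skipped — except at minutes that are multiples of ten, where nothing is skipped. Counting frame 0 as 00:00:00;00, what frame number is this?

185175

As if non-drop at 30 labels/s: (1 × 3600 + 42 × 60 + 58) × 30 + 19 = 185359.
Minute boundaries passed: 102; those not divisible by 10: 102 − 10 = 92; dropped labels = 2 × 92 = 184.
Actual frame index = 185359 − 184 = 185175.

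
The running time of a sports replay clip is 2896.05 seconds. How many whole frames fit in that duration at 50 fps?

144802 frames

Frames = 2896.05 × 50 = 289605/2 ≈ 144802.5000.
Complete frames: 144802.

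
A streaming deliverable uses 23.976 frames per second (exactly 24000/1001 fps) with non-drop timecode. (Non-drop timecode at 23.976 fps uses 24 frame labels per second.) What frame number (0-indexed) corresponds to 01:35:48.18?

137970

Total seconds to the label: (1 × 3600 + 35 × 60 + 48) = 5748.
Frame index = 5748 × 24 + 18 = 137970.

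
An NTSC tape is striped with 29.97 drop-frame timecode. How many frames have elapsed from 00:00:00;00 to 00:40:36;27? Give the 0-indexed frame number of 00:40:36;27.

As if non-drop at 30 labels/s: (0 × 3600 + 40 × 60 + 36) × 30 + 27 = 73107.
Minute boundaries passed: 40; those not divisible by 10: 40 − 4 = 36; dropped labels = 2 × 36 = 72.
Actual frame index = 73107 − 72 = 73035.

73035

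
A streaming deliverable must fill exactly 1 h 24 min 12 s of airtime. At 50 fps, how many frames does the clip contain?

252600 frames

1 h 24 min 12 s = 5052 s.
Frames = 5052 × 50 = 252600.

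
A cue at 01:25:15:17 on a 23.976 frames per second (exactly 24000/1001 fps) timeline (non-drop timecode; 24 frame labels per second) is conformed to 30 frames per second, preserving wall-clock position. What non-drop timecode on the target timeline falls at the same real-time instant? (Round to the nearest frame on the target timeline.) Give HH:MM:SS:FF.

01:25:20:25

Source frame index: (1×3600 + 25×60 + 15) × 24 + 17 = 122777.
Real time: 122777 / (24000/1001) = 122899777/24000 s.
Target frame: (122899777/24000) × (30) = 122899777/800 ≈ 153624.721 → 153625.
At 30 labels/s: frame 153625 → 01:25:20:25.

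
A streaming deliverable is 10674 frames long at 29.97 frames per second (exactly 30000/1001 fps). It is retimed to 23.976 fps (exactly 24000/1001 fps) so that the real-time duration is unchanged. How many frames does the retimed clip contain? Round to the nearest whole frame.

8539 frames

Frames at target rate = 10674 × (24000/1001) / (30000/1001) = 42696/5 ≈ 8539.200.
Nearest whole frame: 8539.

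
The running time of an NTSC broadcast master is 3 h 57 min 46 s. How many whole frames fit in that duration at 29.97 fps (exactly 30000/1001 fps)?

427552 frames

3 h 57 min 46 s = 14266 s.
Frames = 14266 × 30000/1001 = 61140000/143 ≈ 427552.4476.
Complete frames: 427552.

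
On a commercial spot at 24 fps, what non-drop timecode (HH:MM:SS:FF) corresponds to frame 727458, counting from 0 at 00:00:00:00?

727458 ÷ 24 = 30310 full seconds, remainder 18 frames.
30310 s = 8 h 25 min 10 s.
Timecode: 08:25:10:18.

08:25:10:18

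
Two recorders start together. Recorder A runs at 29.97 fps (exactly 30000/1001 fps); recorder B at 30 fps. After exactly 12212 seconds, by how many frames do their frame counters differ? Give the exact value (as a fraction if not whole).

A emits 30000/1001 × 12212 = 366360000/1001 frames; B emits 30 × 12212 = 366360.
Difference = 366360/1001 frames (≈ 365.9940); B is ahead of A.

366360/1001 frames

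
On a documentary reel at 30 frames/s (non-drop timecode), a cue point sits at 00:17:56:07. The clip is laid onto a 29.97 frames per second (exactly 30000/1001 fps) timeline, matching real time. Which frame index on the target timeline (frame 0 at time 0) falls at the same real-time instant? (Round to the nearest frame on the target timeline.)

Source frame index: (0×3600 + 17×60 + 56) × 30 + 7 = 32287.
Real time: 32287 / (30) = 32287/30 s.
Target frame: (32287/30) × (30000/1001) = 32287000/1001 ≈ 32254.745 → 32255.

frame 32255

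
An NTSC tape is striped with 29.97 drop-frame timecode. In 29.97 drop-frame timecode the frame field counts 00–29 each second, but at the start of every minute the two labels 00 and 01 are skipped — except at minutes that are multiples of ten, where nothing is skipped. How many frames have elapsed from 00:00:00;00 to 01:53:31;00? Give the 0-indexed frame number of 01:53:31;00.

204126

As if non-drop at 30 labels/s: (1 × 3600 + 53 × 60 + 31) × 30 + 0 = 204330.
Minute boundaries passed: 113; those not divisible by 10: 113 − 11 = 102; dropped labels = 2 × 102 = 204.
Actual frame index = 204330 − 204 = 204126.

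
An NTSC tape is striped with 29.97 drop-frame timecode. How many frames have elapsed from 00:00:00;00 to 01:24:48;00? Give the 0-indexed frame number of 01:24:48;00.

Complete 10-minute blocks: 8, each 17982 frames → 143856.
Remaining 4 whole minutes in the current block: 1800 + 3 × 1798 = 7194 frames.
Within the current minute: 48 × 30 + 0 − 2 = 1438 (labels ;00/;01 skipped at this minute). Total = 143856 + 7194 + 1438 = 152488.

152488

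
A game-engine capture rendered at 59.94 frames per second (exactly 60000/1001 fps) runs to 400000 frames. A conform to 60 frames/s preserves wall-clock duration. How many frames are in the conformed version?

400400 frames

Target frames = source frames × (target rate / source rate) = 400000 × (60)/(60000/1001) = 400000 × 1001/1000 = 400400.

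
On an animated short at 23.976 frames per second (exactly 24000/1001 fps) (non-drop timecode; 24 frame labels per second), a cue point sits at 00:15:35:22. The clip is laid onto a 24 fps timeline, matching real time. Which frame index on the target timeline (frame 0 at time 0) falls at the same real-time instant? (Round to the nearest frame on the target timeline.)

frame 22484

Source frame index: (0×3600 + 15×60 + 35) × 24 + 22 = 22462.
Real time: 22462 / (24000/1001) = 11242231/12000 s.
Target frame: (11242231/12000) × (24) = 11242231/500 ≈ 22484.462 → 22484.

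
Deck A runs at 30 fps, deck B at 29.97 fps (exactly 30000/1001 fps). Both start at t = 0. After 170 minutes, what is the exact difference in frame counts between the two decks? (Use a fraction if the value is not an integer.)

306000/1001 frames

170 min = 10200 s.
A emits 30 × 10200 = 306000 frames; B emits 30000/1001 × 10200 = 306000000/1001.
Difference = 306000/1001 frames (≈ 305.6943); B is behind A.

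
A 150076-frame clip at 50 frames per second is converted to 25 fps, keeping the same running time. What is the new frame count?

Target frames = source frames × (target rate / source rate) = 150076 × (25)/(50) = 150076 × 1/2 = 75038.

75038 frames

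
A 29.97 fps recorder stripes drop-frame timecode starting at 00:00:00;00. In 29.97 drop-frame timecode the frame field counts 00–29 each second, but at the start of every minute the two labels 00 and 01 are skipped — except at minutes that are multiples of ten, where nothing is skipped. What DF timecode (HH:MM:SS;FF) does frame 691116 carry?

Ten DF minutes hold 17982 frames, so frame 691116 lies in block 38 (frames 683316–701297) with 7800 frames into that block.
The block's first minute is 1800 frames and the rest 1798 each; 7800 frames reaches minute 4, so 38 × 18 + 4 × 2 = 692 labels have been skipped so far.
Adding those back, label number 691116 + 692 = 691808 at 30 labels/s is 23060 s + 8 f = 6 h 24 min 20 s frame 8, i.e. 06:24:20;08.

06:24:20;08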